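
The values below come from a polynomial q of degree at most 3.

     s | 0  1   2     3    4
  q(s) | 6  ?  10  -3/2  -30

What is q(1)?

21/2

On equispaced nodes a degree-3 polynomial has vanishing fourth forward difference, so
  q(0) - 4·q(1) + 6·q(2) - 4·q(3) + q(4) = 0.
Substituting the known values and solving for q(1):
  -4·q(1) = -42
  q(1) = 21/2.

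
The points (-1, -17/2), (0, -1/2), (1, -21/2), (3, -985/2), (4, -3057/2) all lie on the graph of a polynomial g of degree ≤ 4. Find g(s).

g(s) = -6s^4 + s^3 - 3s^2 - 2s - 1/2

Write g(s) = as^4 + bs^3 + cs^2 + ds + e. Substituting each data point gives a linear system:
  a - b + c - d + e = -17/2
  e = -1/2
  a + b + c + d + e = -21/2
  81a + 27b + 9c + 3d + e = -985/2
  256a + 64b + 16c + 4d + e = -3057/2
Solving the system yields a = -6, b = 1, c = -3, d = -2, e = -1/2.
So g(s) = -6s^4 + s^3 - 3s^2 - 2s - 1/2.
Check: g(-1) = -17/2. ✓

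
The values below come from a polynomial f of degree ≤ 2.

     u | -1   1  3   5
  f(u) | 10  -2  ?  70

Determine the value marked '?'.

The 3 known points determine the degree-2 polynomial uniquely.
Write f(u) = au^2 + bu + c. Substituting each data point gives a linear system:
  a - b + c = 10
  a + b + c = -2
  25a + 5b + c = 70
Solving the system yields a = 4, b = -6, c = 0.
So f(u) = 4u^2 - 6u.
Then f(3) = 18.

18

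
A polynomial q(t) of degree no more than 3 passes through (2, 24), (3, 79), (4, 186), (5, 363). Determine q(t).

Write q(t) = at^3 + bt^2 + ct + d. Substituting each data point gives a linear system:
  8a + 4b + 2c + d = 24
  27a + 9b + 3c + d = 79
  64a + 16b + 4c + d = 186
  125a + 25b + 5c + d = 363
Solving the system yields a = 3, b = -1, c = 3, d = -2.
So q(t) = 3t^3 - t^2 + 3t - 2.
Check: q(5) = 363. ✓

q(t) = 3t^3 - t^2 + 3t - 2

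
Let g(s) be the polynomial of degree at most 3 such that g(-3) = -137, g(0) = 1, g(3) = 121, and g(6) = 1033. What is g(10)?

Forward differences of the values at s = -3, 0, 3, 6:
  g  : -137  1  121  1033
  Δ  : 138  120  912
  Δ^2: -18  792
  Δ^3: 810
The third differences are constant, confirming degree 3.
Interpolating (Newton forward form) and evaluating at s = 10 gives g(10) = 4881.

4881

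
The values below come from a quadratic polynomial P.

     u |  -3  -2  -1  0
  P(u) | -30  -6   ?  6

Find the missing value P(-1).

The 3 known points determine the degree-2 polynomial uniquely.
Write P(u) = au^2 + bu + c. Substituting each data point gives a linear system:
  9a - 3b + c = -30
  4a - 2b + c = -6
  c = 6
Solving the system yields a = -6, b = -6, c = 6.
So P(u) = -6u² - 6u + 6.
Then P(-1) = 6.

6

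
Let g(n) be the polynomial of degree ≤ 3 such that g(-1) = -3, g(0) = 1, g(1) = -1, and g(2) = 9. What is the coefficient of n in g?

Write g(n) = an^3 + bn^2 + cn + d. Substituting each data point gives a linear system:
  -a + b - c + d = -3
  d = 1
  a + b + c + d = -1
  8a + 4b + 2c + d = 9
Solving the system yields a = 3, b = -3, c = -2, d = 1.
So g(n) = 3n³ - 3n² - 2n + 1.
The coefficient of n is -2.

-2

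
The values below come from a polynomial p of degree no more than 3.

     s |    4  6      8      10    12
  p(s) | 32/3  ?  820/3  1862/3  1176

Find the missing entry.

On equispaced nodes a degree-3 polynomial has vanishing fourth forward difference, so
  p(4) - 4·p(6) + 6·p(8) - 4·p(10) + p(12) = 0.
Substituting the known values and solving for p(6):
  -4·p(6) = -344
  p(6) = 86.

86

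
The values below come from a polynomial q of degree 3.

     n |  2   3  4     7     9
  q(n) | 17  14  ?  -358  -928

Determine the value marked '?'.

The 4 known points determine the degree-3 polynomial uniquely.
Write q(n) = an^3 + bn^2 + cn + d. Substituting each data point gives a linear system:
  8a + 4b + 2c + d = 17
  27a + 9b + 3c + d = 14
  343a + 49b + 7c + d = -358
  729a + 81b + 9c + d = -928
Solving the system yields a = -2, b = 6, c = 5, d = -1.
So q(n) = -2n^3 + 6n^2 + 5n - 1.
Then q(4) = -13.

-13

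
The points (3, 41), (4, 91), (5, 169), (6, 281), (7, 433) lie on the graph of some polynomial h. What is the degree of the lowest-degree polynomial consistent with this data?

3

Forward differences of the values at u = 3, 4, 5, 6, 7:
  h  : 41  91  169  281  433
  Δ  : 50  78  112  152
  Δ^2: 28  34  40
  Δ^3: 6  6
  Δ^4: 0
The third differences are constant (6) and nonzero, while all higher differences vanish, so the minimal degree is 3.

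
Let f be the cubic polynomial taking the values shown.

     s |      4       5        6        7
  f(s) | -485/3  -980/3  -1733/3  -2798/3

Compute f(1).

-8/3

Using the Lagrange interpolation formula with nodes 4, 5, 6, 7:
  L_0(s) = (s - 5)(s - 6)(s - 7) / -6
  L_1(s) = (s - 4)(s - 6)(s - 7) / 2
  L_2(s) = (s - 4)(s - 5)(s - 7) / -2
  L_3(s) = (s - 4)(s - 5)(s - 6) / 6
Then f(s) = -485/3·L_0(s) - 980/3·L_1(s) - 1733/3·L_2(s) - 2798/3·L_3(s).
Expanding and collecting terms gives f(s) = -3s³ + 2s² - 5/3.
Evaluating at s = 1: f(1) = -8/3.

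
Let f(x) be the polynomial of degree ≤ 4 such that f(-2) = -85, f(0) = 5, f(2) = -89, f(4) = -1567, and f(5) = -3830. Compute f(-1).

-2

Write f(x) = ax^4 + bx^3 + cx^2 + dx + e. Substituting each data point gives a linear system:
  16a - 8b + 4c - 2d + e = -85
  e = 5
  16a + 8b + 4c + 2d + e = -89
  256a + 64b + 16c + 4d + e = -1567
  625a + 125b + 25c + 5d + e = -3830
Solving the system yields a = -6, b = -1, c = 1, d = 3, e = 5.
So f(x) = -6x^4 - x^3 + x^2 + 3x + 5.
Then f(-1) = -2.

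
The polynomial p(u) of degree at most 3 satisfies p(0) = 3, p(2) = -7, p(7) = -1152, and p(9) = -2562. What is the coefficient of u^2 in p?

Write p(u) = au^3 + bu^2 + cu + d. Substituting each data point gives a linear system:
  d = 3
  8a + 4b + 2c + d = -7
  343a + 49b + 7c + d = -1152
  729a + 81b + 9c + d = -2562
Solving the system yields a = -4, b = 4, c = 3, d = 3.
So p(u) = -4u^3 + 4u^2 + 3u + 3.
The coefficient of u^2 is 4.

4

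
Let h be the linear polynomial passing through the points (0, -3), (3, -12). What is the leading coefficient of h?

-3

Write h(s) = as + b. Substituting each data point gives a linear system:
  b = -3
  3a + b = -12
Solving the system yields a = -3, b = -3.
So h(s) = -3s - 3.
The leading coefficient is -3.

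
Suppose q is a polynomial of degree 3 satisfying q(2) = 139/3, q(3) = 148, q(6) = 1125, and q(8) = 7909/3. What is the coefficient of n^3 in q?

Write q(n) = an^3 + bn^2 + cn + d. Substituting each data point gives a linear system:
  8a + 4b + 2c + d = 139/3
  27a + 9b + 3c + d = 148
  216a + 36b + 6c + d = 1125
  512a + 64b + 8c + d = 7909/3
Solving the system yields a = 5, b = 1, c = 5/3, d = -1.
So q(n) = 5n³ + n² + (5/3)n - 1.
The leading coefficient is 5.

5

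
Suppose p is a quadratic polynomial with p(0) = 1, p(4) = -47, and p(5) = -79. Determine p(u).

p(u) = -4u^2 + 4u + 1

Using the Lagrange interpolation formula with nodes 0, 4, 5:
  L_0(u) = (u - 4)(u - 5) / 20
  L_1(u) = u(u - 5) / -4
  L_2(u) = u(u - 4) / 5
Then p(u) = 1·L_0(u) - 47·L_1(u) - 79·L_2(u).
Expanding and collecting terms gives p(u) = -4u² + 4u + 1.
Check: p(4) = -47. ✓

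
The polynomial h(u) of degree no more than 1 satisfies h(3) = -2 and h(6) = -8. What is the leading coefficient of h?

-2

Write h(u) = au + b. Substituting each data point gives a linear system:
  3a + b = -2
  6a + b = -8
Solving the system yields a = -2, b = 4.
So h(u) = -2u + 4.
The leading coefficient is -2.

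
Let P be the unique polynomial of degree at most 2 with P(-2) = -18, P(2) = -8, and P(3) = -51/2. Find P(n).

Using the Lagrange interpolation formula with nodes -2, 2, 3:
  L_0(n) = (n - 2)(n - 3) / 20
  L_1(n) = (n + 2)(n - 3) / -4
  L_2(n) = (n + 2)(n - 2) / 5
Then P(n) = -18·L_0(n) - 8·L_1(n) - 51/2·L_2(n).
Expanding and collecting terms gives P(n) = -4n² + (5/2)n + 3.
Check: P(3) = -51/2. ✓

P(n) = -4n^2 + (5/2)n + 3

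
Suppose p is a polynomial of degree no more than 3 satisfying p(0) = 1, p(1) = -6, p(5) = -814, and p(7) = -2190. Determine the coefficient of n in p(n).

2

Write p(n) = an^3 + bn^2 + cn + d. Substituting each data point gives a linear system:
  d = 1
  a + b + c + d = -6
  125a + 25b + 5c + d = -814
  343a + 49b + 7c + d = -2190
Solving the system yields a = -6, b = -3, c = 2, d = 1.
So p(n) = -6n^3 - 3n^2 + 2n + 1.
The coefficient of n is 2.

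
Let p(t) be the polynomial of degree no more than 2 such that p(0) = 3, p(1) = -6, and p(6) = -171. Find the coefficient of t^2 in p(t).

Write p(t) = at^2 + bt + c. Substituting each data point gives a linear system:
  c = 3
  a + b + c = -6
  36a + 6b + c = -171
Solving the system yields a = -4, b = -5, c = 3.
So p(t) = -4t² - 5t + 3.
The leading coefficient is -4.

-4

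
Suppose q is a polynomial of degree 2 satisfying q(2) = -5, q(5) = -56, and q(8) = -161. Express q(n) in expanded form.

q(n) = -3n^2 + 4n - 1

Write q(n) = an^2 + bn + c. Substituting each data point gives a linear system:
  4a + 2b + c = -5
  25a + 5b + c = -56
  64a + 8b + c = -161
Solving the system yields a = -3, b = 4, c = -1.
So q(n) = -3n^2 + 4n - 1.
Check: q(8) = -161. ✓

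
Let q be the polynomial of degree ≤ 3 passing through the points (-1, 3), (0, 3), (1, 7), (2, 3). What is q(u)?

q(u) = -2u^3 + 2u^2 + 4u + 3

Write q(u) = au^3 + bu^2 + cu + d. Substituting each data point gives a linear system:
  -a + b - c + d = 3
  d = 3
  a + b + c + d = 7
  8a + 4b + 2c + d = 3
Solving the system yields a = -2, b = 2, c = 4, d = 3.
So q(u) = -2u^3 + 2u^2 + 4u + 3.
Check: q(-1) = 3. ✓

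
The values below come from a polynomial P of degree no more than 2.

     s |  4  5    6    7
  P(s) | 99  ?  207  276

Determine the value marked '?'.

The 3 known points determine the degree-2 polynomial uniquely.
Write P(s) = as^2 + bs + c. Substituting each data point gives a linear system:
  16a + 4b + c = 99
  36a + 6b + c = 207
  49a + 7b + c = 276
Solving the system yields a = 5, b = 4, c = 3.
So P(s) = 5s² + 4s + 3.
Then P(5) = 148.

148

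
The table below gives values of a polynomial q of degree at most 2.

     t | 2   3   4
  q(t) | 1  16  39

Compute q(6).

109

Write q(t) = at^2 + bt + c. Substituting each data point gives a linear system:
  4a + 2b + c = 1
  9a + 3b + c = 16
  16a + 4b + c = 39
Solving the system yields a = 4, b = -5, c = -5.
So q(t) = 4t² - 5t - 5.
Then q(6) = 109.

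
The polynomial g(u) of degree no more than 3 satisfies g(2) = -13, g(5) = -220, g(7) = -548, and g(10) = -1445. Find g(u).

g(u) = -u^3 - 5u^2 + 5u + 5

Write g(u) = au^3 + bu^2 + cu + d. Substituting each data point gives a linear system:
  8a + 4b + 2c + d = -13
  125a + 25b + 5c + d = -220
  343a + 49b + 7c + d = -548
  1000a + 100b + 10c + d = -1445
Solving the system yields a = -1, b = -5, c = 5, d = 5.
So g(u) = -u^3 - 5u^2 + 5u + 5.
Check: g(2) = -13. ✓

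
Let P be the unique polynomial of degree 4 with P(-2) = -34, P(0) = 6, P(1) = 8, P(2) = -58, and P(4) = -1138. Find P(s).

P(s) = -4s^4 - 3s^3 + 3s^2 + 6s + 6

Write P(s) = as^4 + bs^3 + cs^2 + ds + e. Substituting each data point gives a linear system:
  16a - 8b + 4c - 2d + e = -34
  e = 6
  a + b + c + d + e = 8
  16a + 8b + 4c + 2d + e = -58
  256a + 64b + 16c + 4d + e = -1138
Solving the system yields a = -4, b = -3, c = 3, d = 6, e = 6.
So P(s) = -4s⁴ - 3s³ + 3s² + 6s + 6.
Check: P(1) = 8. ✓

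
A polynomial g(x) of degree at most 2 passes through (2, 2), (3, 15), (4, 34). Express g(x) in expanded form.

g(x) = 3x^2 - 2x - 6

Write g(x) = ax^2 + bx + c. Substituting each data point gives a linear system:
  4a + 2b + c = 2
  9a + 3b + c = 15
  16a + 4b + c = 34
Solving the system yields a = 3, b = -2, c = -6.
So g(x) = 3x² - 2x - 6.
Check: g(2) = 2. ✓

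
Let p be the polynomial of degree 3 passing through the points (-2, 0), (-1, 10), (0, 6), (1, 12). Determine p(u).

Using the Lagrange interpolation formula with nodes -2, -1, 0, 1:
  L_0(u) = (u + 1)u(u - 1) / -6
  L_1(u) = (u + 2)u(u - 1) / 2
  L_2(u) = (u + 2)(u + 1)(u - 1) / -2
  L_3(u) = (u + 2)(u + 1)u / 6
Then p(u) = 0·L_0(u) + 10·L_1(u) + 6·L_2(u) + 12·L_3(u).
Expanding and collecting terms gives p(u) = 4u^3 + 5u^2 - 3u + 6.
Check: p(-1) = 10. ✓

p(u) = 4u^3 + 5u^2 - 3u + 6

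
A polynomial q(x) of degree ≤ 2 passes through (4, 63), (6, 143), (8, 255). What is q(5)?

99

Forward differences of the values at x = 4, 6, 8:
  q  : 63  143  255
  Δ  : 80  112
  Δ^2: 32
The second differences are constant, confirming degree 2.
Interpolating (Newton forward form) and evaluating at x = 5 gives q(5) = 99.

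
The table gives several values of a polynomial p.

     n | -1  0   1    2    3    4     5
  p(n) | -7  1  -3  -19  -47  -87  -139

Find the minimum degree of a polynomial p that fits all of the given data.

2

Forward differences of the values at n = -1, 0, 1, 2, 3, 4, 5:
  p  : -7  1  -3  -19  -47  -87  -139
  Δ  : 8  -4  -16  -28  -40  -52
  Δ^2: -12  -12  -12  -12  -12
  Δ^3: 0  0  0  0
  Δ^4: 0  0  0
  Δ^5: 0  0
  Δ^6: 0
The second differences are constant (-12) and nonzero, while all higher differences vanish, so the minimal degree is 2.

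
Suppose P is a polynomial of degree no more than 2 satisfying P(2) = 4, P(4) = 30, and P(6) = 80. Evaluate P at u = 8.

Write P(u) = au^2 + bu + c. Substituting each data point gives a linear system:
  4a + 2b + c = 4
  16a + 4b + c = 30
  36a + 6b + c = 80
Solving the system yields a = 3, b = -5, c = 2.
So P(u) = 3u² - 5u + 2.
Then P(8) = 154.

154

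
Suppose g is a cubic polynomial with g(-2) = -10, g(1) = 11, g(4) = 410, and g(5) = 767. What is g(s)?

Write g(s) = as^3 + bs^2 + cs + d. Substituting each data point gives a linear system:
  -8a + 4b - 2c + d = -10
  a + b + c + d = 11
  64a + 16b + 4c + d = 410
  125a + 25b + 5c + d = 767
Solving the system yields a = 5, b = 6, c = -2, d = 2.
So g(s) = 5s^3 + 6s^2 - 2s + 2.
Check: g(4) = 410. ✓

g(s) = 5s^3 + 6s^2 - 2s + 2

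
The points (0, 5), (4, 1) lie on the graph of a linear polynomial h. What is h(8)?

Using the Lagrange interpolation formula with nodes 0, 4:
  L_0(x) = (x - 4) / -4
  L_1(x) = x / 4
Then h(x) = 5·L_0(x) + 1·L_1(x).
Expanding and collecting terms gives h(x) = -x + 5.
Evaluating at x = 8: h(8) = -3.

-3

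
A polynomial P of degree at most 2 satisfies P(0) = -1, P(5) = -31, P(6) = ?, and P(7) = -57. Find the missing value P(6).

The 3 known points determine the degree-2 polynomial uniquely.
Write P(u) = au^2 + bu + c. Substituting each data point gives a linear system:
  c = -1
  25a + 5b + c = -31
  49a + 7b + c = -57
Solving the system yields a = -1, b = -1, c = -1.
So P(u) = -u^2 - u - 1.
Then P(6) = -43.

-43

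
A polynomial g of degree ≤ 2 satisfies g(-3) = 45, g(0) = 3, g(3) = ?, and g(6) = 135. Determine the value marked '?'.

33

The 3 known points determine the degree-2 polynomial uniquely.
Write g(n) = an^2 + bn + c. Substituting each data point gives a linear system:
  9a - 3b + c = 45
  c = 3
  36a + 6b + c = 135
Solving the system yields a = 4, b = -2, c = 3.
So g(n) = 4n² - 2n + 3.
Then g(3) = 33.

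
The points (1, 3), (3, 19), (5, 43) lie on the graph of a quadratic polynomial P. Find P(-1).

Forward differences of the values at t = 1, 3, 5:
  P  : 3  19  43
  Δ  : 16  24
  Δ^2: 8
The second differences are constant, confirming degree 2.
Interpolating (Newton forward form) and evaluating at t = -1 gives P(-1) = -5.

-5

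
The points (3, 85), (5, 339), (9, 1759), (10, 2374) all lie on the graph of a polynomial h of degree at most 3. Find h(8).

Using the Lagrange interpolation formula with nodes 3, 5, 9, 10:
  L_0(s) = (s - 5)(s - 9)(s - 10) / -84
  L_1(s) = (s - 3)(s - 9)(s - 10) / 40
  L_2(s) = (s - 3)(s - 5)(s - 10) / -24
  L_3(s) = (s - 3)(s - 5)(s - 9) / 35
Then h(s) = 85·L_0(s) + 339·L_1(s) + 1759·L_2(s) + 2374·L_3(s).
Expanding and collecting terms gives h(s) = 2s^3 + 4s^2 - 3s + 4.
Evaluating at s = 8: h(8) = 1260.

1260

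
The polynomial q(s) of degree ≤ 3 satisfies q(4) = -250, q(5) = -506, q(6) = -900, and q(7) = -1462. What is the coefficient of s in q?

Write q(s) = as^3 + bs^2 + cs + d. Substituting each data point gives a linear system:
  64a + 16b + 4c + d = -250
  125a + 25b + 5c + d = -506
  216a + 36b + 6c + d = -900
  343a + 49b + 7c + d = -1462
Solving the system yields a = -5, b = 6, c = -5, d = -6.
So q(s) = -5s^3 + 6s^2 - 5s - 6.
The coefficient of s is -5.

-5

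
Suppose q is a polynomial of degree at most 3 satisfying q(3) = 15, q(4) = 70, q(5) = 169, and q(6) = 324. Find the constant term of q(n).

-6

Write q(n) = an^3 + bn^2 + cn + d. Substituting each data point gives a linear system:
  27a + 9b + 3c + d = 15
  64a + 16b + 4c + d = 70
  125a + 25b + 5c + d = 169
  216a + 36b + 6c + d = 324
Solving the system yields a = 2, b = -2, c = -5, d = -6.
So q(n) = 2n³ - 2n² - 5n - 6.
The constant term is -6.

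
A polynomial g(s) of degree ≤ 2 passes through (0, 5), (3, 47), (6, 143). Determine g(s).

Write g(s) = as^2 + bs + c. Substituting each data point gives a linear system:
  c = 5
  9a + 3b + c = 47
  36a + 6b + c = 143
Solving the system yields a = 3, b = 5, c = 5.
So g(s) = 3s^2 + 5s + 5.
Check: g(3) = 47. ✓

g(s) = 3s^2 + 5s + 5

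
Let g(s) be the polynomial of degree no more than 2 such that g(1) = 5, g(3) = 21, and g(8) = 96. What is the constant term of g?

Write g(s) = as^2 + bs + c. Substituting each data point gives a linear system:
  a + b + c = 5
  9a + 3b + c = 21
  64a + 8b + c = 96
Solving the system yields a = 1, b = 4, c = 0.
So g(s) = s² + 4s.
The constant term is 0.

0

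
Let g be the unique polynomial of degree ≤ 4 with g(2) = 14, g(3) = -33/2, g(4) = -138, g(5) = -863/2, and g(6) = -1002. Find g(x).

g(x) = -x^4 + (1/2)x^3 + 5x^2 + 6

Write g(x) = ax^4 + bx^3 + cx^2 + dx + e. Substituting each data point gives a linear system:
  16a + 8b + 4c + 2d + e = 14
  81a + 27b + 9c + 3d + e = -33/2
  256a + 64b + 16c + 4d + e = -138
  625a + 125b + 25c + 5d + e = -863/2
  1296a + 216b + 36c + 6d + e = -1002
Solving the system yields a = -1, b = 1/2, c = 5, d = 0, e = 6.
So g(x) = -x^4 + (1/2)x^3 + 5x^2 + 6.
Check: g(2) = 14. ✓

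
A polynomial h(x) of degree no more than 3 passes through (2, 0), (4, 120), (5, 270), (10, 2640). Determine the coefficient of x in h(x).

Write h(x) = ax^3 + bx^2 + cx + d. Substituting each data point gives a linear system:
  8a + 4b + 2c + d = 0
  64a + 16b + 4c + d = 120
  125a + 25b + 5c + d = 270
  1000a + 100b + 10c + d = 2640
Solving the system yields a = 3, b = -3, c = -6, d = 0.
So h(x) = 3x^3 - 3x^2 - 6x.
The coefficient of x is -6.

-6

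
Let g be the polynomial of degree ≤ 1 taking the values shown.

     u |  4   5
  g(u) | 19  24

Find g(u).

g(u) = 5u - 1

Using the Lagrange interpolation formula with nodes 4, 5:
  L_0(u) = (u - 5) / -1
  L_1(u) = (u - 4) / 1
Then g(u) = 19·L_0(u) + 24·L_1(u).
Expanding and collecting terms gives g(u) = 5u - 1.
Check: g(4) = 19. ✓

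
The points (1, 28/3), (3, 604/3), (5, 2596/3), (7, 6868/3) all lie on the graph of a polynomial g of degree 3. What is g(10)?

19441/3

Forward differences of the values at x = 1, 3, 5, 7:
  g  : 28/3  604/3  2596/3  6868/3
  Δ  : 192  664  1424
  Δ^2: 472  760
  Δ^3: 288
The third differences are constant, confirming degree 3.
Interpolating (Newton forward form) and evaluating at x = 10 gives g(10) = 19441/3.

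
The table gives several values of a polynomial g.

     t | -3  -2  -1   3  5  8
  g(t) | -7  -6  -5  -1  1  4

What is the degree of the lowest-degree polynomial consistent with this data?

1

Divided differences on the nodes -3, -2, -1, 3, 5, 8:
  order 0: -7  -6  -5  -1  1  4
  order 1: 1  1  1  1  1
  order 2: 0  0  0  0
  order 3: 0  0  0
  order 4: 0  0
  order 5: 0
The order-1 divided differences are all 1 (nonzero) and every higher order vanishes, so the data lies on a polynomial of degree exactly 1.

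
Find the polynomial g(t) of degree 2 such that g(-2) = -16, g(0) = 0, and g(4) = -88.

Write g(t) = at^2 + bt + c. Substituting each data point gives a linear system:
  4a - 2b + c = -16
  c = 0
  16a + 4b + c = -88
Solving the system yields a = -5, b = -2, c = 0.
So g(t) = -5t² - 2t.
Check: g(4) = -88. ✓

g(t) = -5t^2 - 2t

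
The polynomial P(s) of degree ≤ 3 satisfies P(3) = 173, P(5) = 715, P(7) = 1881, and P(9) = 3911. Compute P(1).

Forward differences of the values at s = 3, 5, 7, 9:
  P  : 173  715  1881  3911
  Δ  : 542  1166  2030
  Δ^2: 624  864
  Δ^3: 240
The third differences are constant, confirming degree 3.
Interpolating (Newton forward form) and evaluating at s = 1 gives P(1) = 15.

15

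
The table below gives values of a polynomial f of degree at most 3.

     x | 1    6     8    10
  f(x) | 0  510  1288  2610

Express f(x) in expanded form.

Write f(x) = ax^3 + bx^2 + cx + d. Substituting each data point gives a linear system:
  a + b + c + d = 0
  216a + 36b + 6c + d = 510
  512a + 64b + 8c + d = 1288
  1000a + 100b + 10c + d = 2610
Solving the system yields a = 3, b = -4, c = 1, d = 0.
So f(x) = 3x^3 - 4x^2 + x.
Check: f(6) = 510. ✓

f(x) = 3x^3 - 4x^2 + x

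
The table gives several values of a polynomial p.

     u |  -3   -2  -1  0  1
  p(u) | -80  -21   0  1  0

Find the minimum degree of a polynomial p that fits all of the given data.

3

Forward differences of the values at u = -3, -2, -1, 0, 1:
  p  : -80  -21  0  1  0
  Δ  : 59  21  1  -1
  Δ^2: -38  -20  -2
  Δ^3: 18  18
  Δ^4: 0
The third differences are constant (18) and nonzero, while all higher differences vanish, so the minimal degree is 3.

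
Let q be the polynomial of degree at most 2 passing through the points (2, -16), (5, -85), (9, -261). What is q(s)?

q(s) = -3s^2 - 2s

Using the Lagrange interpolation formula with nodes 2, 5, 9:
  L_0(s) = (s - 5)(s - 9) / 21
  L_1(s) = (s - 2)(s - 9) / -12
  L_2(s) = (s - 2)(s - 5) / 28
Then q(s) = -16·L_0(s) - 85·L_1(s) - 261·L_2(s).
Expanding and collecting terms gives q(s) = -3s^2 - 2s.
Check: q(5) = -85. ✓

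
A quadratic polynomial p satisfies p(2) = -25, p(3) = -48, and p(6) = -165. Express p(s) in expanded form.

Write p(s) = as^2 + bs + c. Substituting each data point gives a linear system:
  4a + 2b + c = -25
  9a + 3b + c = -48
  36a + 6b + c = -165
Solving the system yields a = -4, b = -3, c = -3.
So p(s) = -4s² - 3s - 3.
Check: p(2) = -25. ✓

p(s) = -4s^2 - 3s - 3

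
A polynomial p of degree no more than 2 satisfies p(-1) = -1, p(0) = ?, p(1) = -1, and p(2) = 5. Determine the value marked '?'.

The 3 known points determine the degree-2 polynomial uniquely.
Write p(n) = an^2 + bn + c. Substituting each data point gives a linear system:
  a - b + c = -1
  a + b + c = -1
  4a + 2b + c = 5
Solving the system yields a = 2, b = 0, c = -3.
So p(n) = 2n^2 - 3.
Then p(0) = -3.

-3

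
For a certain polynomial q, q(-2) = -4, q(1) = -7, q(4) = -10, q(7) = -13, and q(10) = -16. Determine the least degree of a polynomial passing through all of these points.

1

Forward differences of the values at u = -2, 1, 4, 7, 10:
  q  : -4  -7  -10  -13  -16
  Δ  : -3  -3  -3  -3
  Δ^2: 0  0  0
  Δ^3: 0  0
  Δ^4: 0
The first differences are constant (-3) and nonzero, while all higher differences vanish, so the minimal degree is 1.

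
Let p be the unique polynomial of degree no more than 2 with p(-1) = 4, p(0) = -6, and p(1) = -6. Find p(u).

p(u) = 5u^2 - 5u - 6

Using the Lagrange interpolation formula with nodes -1, 0, 1:
  L_0(u) = u(u - 1) / 2
  L_1(u) = (u + 1)(u - 1) / -1
  L_2(u) = (u + 1)u / 2
Then p(u) = 4·L_0(u) - 6·L_1(u) - 6·L_2(u).
Expanding and collecting terms gives p(u) = 5u^2 - 5u - 6.
Check: p(1) = -6. ✓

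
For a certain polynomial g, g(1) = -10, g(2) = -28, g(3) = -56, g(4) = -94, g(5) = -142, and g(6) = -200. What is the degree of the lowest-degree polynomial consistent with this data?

Forward differences of the values at n = 1, 2, 3, 4, 5, 6:
  g  : -10  -28  -56  -94  -142  -200
  Δ  : -18  -28  -38  -48  -58
  Δ^2: -10  -10  -10  -10
  Δ^3: 0  0  0
  Δ^4: 0  0
  Δ^5: 0
The second differences are constant (-10) and nonzero, while all higher differences vanish, so the minimal degree is 2.

2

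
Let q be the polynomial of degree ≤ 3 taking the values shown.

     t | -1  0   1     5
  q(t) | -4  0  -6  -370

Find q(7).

-924

Write q(t) = at^3 + bt^2 + ct + d. Substituting each data point gives a linear system:
  -a + b - c + d = -4
  d = 0
  a + b + c + d = -6
  125a + 25b + 5c + d = -370
Solving the system yields a = -2, b = -5, c = 1, d = 0.
So q(t) = -2t³ - 5t² + t.
Then q(7) = -924.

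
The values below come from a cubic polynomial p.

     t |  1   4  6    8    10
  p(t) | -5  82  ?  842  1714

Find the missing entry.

The 4 known points determine the degree-3 polynomial uniquely.
Write p(t) = at^3 + bt^2 + ct + d. Substituting each data point gives a linear system:
  a + b + c + d = -5
  64a + 16b + 4c + d = 82
  512a + 64b + 8c + d = 842
  1000a + 100b + 10c + d = 1714
Solving the system yields a = 2, b = -3, c = 2, d = -6.
So p(t) = 2t³ - 3t² + 2t - 6.
Then p(6) = 330.

330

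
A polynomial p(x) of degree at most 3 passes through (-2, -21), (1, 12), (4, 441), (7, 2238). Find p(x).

p(x) = 6x^3 + 4x^2 - 3x + 5

Write p(x) = ax^3 + bx^2 + cx + d. Substituting each data point gives a linear system:
  -8a + 4b - 2c + d = -21
  a + b + c + d = 12
  64a + 16b + 4c + d = 441
  343a + 49b + 7c + d = 2238
Solving the system yields a = 6, b = 4, c = -3, d = 5.
So p(x) = 6x^3 + 4x^2 - 3x + 5.
Check: p(7) = 2238. ✓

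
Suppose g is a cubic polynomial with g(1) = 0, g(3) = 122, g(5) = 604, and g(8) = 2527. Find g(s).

Write g(s) = as^3 + bs^2 + cs + d. Substituting each data point gives a linear system:
  a + b + c + d = 0
  27a + 9b + 3c + d = 122
  125a + 25b + 5c + d = 604
  512a + 64b + 8c + d = 2527
Solving the system yields a = 5, b = 0, c = -4, d = -1.
So g(s) = 5s^3 - 4s - 1.
Check: g(1) = 0. ✓

g(s) = 5s^3 - 4s - 1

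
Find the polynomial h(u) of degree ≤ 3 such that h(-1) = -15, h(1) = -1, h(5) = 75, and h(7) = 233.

h(u) = u^3 - 3u^2 + 6u - 5

Write h(u) = au^3 + bu^2 + cu + d. Substituting each data point gives a linear system:
  -a + b - c + d = -15
  a + b + c + d = -1
  125a + 25b + 5c + d = 75
  343a + 49b + 7c + d = 233
Solving the system yields a = 1, b = -3, c = 6, d = -5.
So h(u) = u^3 - 3u^2 + 6u - 5.
Check: h(-1) = -15. ✓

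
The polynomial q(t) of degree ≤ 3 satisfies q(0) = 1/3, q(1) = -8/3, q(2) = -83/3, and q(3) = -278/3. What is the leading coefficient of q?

-3

Write q(t) = at^3 + bt^2 + ct + d. Substituting each data point gives a linear system:
  d = 1/3
  a + b + c + d = -8/3
  8a + 4b + 2c + d = -83/3
  27a + 9b + 3c + d = -278/3
Solving the system yields a = -3, b = -2, c = 2, d = 1/3.
So q(t) = -3t^3 - 2t^2 + 2t + 1/3.
The leading coefficient is -3.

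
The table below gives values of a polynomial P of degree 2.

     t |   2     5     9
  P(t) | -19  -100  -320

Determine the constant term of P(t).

-5

Write P(t) = at^2 + bt + c. Substituting each data point gives a linear system:
  4a + 2b + c = -19
  25a + 5b + c = -100
  81a + 9b + c = -320
Solving the system yields a = -4, b = 1, c = -5.
So P(t) = -4t^2 + t - 5.
The constant term is -5.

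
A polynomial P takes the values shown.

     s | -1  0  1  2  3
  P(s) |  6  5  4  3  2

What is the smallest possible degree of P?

1

Forward differences of the values at s = -1, 0, 1, 2, 3:
  P  : 6  5  4  3  2
  Δ  : -1  -1  -1  -1
  Δ^2: 0  0  0
  Δ^3: 0  0
  Δ^4: 0
The first differences are constant (-1) and nonzero, while all higher differences vanish, so the minimal degree is 1.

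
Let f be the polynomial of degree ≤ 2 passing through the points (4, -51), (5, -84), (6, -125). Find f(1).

0

Forward differences of the values at n = 4, 5, 6:
  f  : -51  -84  -125
  Δ  : -33  -41
  Δ^2: -8
The second differences are constant, confirming degree 2.
Interpolating (Newton forward form) and evaluating at n = 1 gives f(1) = 0.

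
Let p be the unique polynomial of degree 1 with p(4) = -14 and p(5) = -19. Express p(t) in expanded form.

p(t) = -5t + 6

Write p(t) = at + b. Substituting each data point gives a linear system:
  4a + b = -14
  5a + b = -19
Solving the system yields a = -5, b = 6.
So p(t) = -5t + 6.
Check: p(5) = -19. ✓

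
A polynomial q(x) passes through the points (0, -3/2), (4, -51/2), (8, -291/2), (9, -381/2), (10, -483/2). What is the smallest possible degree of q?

2

Divided differences on the nodes 0, 4, 8, 9, 10:
  order 0: -3/2  -51/2  -291/2  -381/2  -483/2
  order 1: -6  -30  -45  -51
  order 2: -3  -3  -3
  order 3: 0  0
  order 4: 0
The order-2 divided differences are all -3 (nonzero) and every higher order vanishes, so the data lies on a polynomial of degree exactly 2.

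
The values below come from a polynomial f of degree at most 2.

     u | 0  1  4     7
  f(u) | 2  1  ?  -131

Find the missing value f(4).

-38

The 3 known points determine the degree-2 polynomial uniquely.
Write f(u) = au^2 + bu + c. Substituting each data point gives a linear system:
  c = 2
  a + b + c = 1
  49a + 7b + c = -131
Solving the system yields a = -3, b = 2, c = 2.
So f(u) = -3u² + 2u + 2.
Then f(4) = -38.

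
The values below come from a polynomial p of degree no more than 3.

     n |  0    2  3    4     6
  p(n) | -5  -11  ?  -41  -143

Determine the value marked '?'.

The 4 known points determine the degree-3 polynomial uniquely.
Write p(n) = an^3 + bn^2 + cn + d. Substituting each data point gives a linear system:
  d = -5
  8a + 4b + 2c + d = -11
  64a + 16b + 4c + d = -41
  216a + 36b + 6c + d = -143
Solving the system yields a = -1, b = 3, c = -5, d = -5.
So p(n) = -n³ + 3n² - 5n - 5.
Then p(3) = -20.

-20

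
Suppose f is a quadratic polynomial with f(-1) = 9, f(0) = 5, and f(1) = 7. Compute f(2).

15

Using the Lagrange interpolation formula with nodes -1, 0, 1:
  L_0(x) = x(x - 1) / 2
  L_1(x) = (x + 1)(x - 1) / -1
  L_2(x) = (x + 1)x / 2
Then f(x) = 9·L_0(x) + 5·L_1(x) + 7·L_2(x).
Expanding and collecting terms gives f(x) = 3x^2 - x + 5.
Evaluating at x = 2: f(2) = 15.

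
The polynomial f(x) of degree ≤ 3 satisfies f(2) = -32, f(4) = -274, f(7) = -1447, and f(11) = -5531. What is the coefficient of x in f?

3

Write f(x) = ax^3 + bx^2 + cx + d. Substituting each data point gives a linear system:
  8a + 4b + 2c + d = -32
  64a + 16b + 4c + d = -274
  343a + 49b + 7c + d = -1447
  1331a + 121b + 11c + d = -5531
Solving the system yields a = -4, b = -2, c = 3, d = 2.
So f(x) = -4x^3 - 2x^2 + 3x + 2.
The coefficient of x is 3.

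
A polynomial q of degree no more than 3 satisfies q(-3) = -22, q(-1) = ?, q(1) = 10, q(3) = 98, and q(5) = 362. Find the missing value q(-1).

2

On equispaced nodes a degree-3 polynomial has vanishing fourth forward difference, so
  q(-3) - 4·q(-1) + 6·q(1) - 4·q(3) + q(5) = 0.
Substituting the known values and solving for q(-1):
  -4·q(-1) = -8
  q(-1) = 2.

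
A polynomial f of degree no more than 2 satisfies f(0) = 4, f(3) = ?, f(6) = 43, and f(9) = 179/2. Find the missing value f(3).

The 3 known points determine the degree-2 polynomial uniquely.
Write f(u) = au^2 + bu + c. Substituting each data point gives a linear system:
  c = 4
  36a + 6b + c = 43
  81a + 9b + c = 179/2
Solving the system yields a = 1, b = 1/2, c = 4.
So f(u) = u^2 + (1/2)u + 4.
Then f(3) = 29/2.

29/2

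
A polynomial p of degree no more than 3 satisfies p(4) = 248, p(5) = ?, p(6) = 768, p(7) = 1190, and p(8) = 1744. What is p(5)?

On equispaced nodes a degree-3 polynomial has vanishing fourth forward difference, so
  p(4) - 4·p(5) + 6·p(6) - 4·p(7) + p(8) = 0.
Substituting the known values and solving for p(5):
  -4·p(5) = -1840
  p(5) = 460.

460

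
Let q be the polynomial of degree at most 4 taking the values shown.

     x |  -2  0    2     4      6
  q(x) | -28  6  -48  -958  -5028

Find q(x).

q(x) = -4x^4 + 5x^2 - 5x + 6

Write q(x) = ax^4 + bx^3 + cx^2 + dx + e. Substituting each data point gives a linear system:
  16a - 8b + 4c - 2d + e = -28
  e = 6
  16a + 8b + 4c + 2d + e = -48
  256a + 64b + 16c + 4d + e = -958
  1296a + 216b + 36c + 6d + e = -5028
Solving the system yields a = -4, b = 0, c = 5, d = -5, e = 6.
So q(x) = -4x^4 + 5x^2 - 5x + 6.
Check: q(2) = -48. ✓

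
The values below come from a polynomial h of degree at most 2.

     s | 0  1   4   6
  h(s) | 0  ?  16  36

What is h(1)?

1

The 3 known points determine the degree-2 polynomial uniquely.
Write h(s) = as^2 + bs + c. Substituting each data point gives a linear system:
  c = 0
  16a + 4b + c = 16
  36a + 6b + c = 36
Solving the system yields a = 1, b = 0, c = 0.
So h(s) = s^2.
Then h(1) = 1.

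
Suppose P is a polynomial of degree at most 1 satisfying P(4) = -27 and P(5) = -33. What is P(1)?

-9

Using the Lagrange interpolation formula with nodes 4, 5:
  L_0(t) = (t - 5) / -1
  L_1(t) = (t - 4) / 1
Then P(t) = -27·L_0(t) - 33·L_1(t).
Expanding and collecting terms gives P(t) = -6t - 3.
Evaluating at t = 1: P(1) = -9.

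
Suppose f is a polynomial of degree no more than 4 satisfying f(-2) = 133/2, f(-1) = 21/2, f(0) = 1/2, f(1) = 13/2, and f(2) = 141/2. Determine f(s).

f(s) = 3s^4 + s^3 + 5s^2 - 3s + 1/2

Write f(s) = as^4 + bs^3 + cs^2 + ds + e. Substituting each data point gives a linear system:
  16a - 8b + 4c - 2d + e = 133/2
  a - b + c - d + e = 21/2
  e = 1/2
  a + b + c + d + e = 13/2
  16a + 8b + 4c + 2d + e = 141/2
Solving the system yields a = 3, b = 1, c = 5, d = -3, e = 1/2.
So f(s) = 3s^4 + s^3 + 5s^2 - 3s + 1/2.
Check: f(-1) = 21/2. ✓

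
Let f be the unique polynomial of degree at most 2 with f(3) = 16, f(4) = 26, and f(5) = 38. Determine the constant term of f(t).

Write f(t) = at^2 + bt + c. Substituting each data point gives a linear system:
  9a + 3b + c = 16
  16a + 4b + c = 26
  25a + 5b + c = 38
Solving the system yields a = 1, b = 3, c = -2.
So f(t) = t^2 + 3t - 2.
The constant term is -2.

-2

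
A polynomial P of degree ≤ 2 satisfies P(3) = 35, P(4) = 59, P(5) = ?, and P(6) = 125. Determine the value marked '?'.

89

On equispaced nodes a degree-2 polynomial has vanishing third forward difference, so
  - P(3) + 3·P(4) - 3·P(5) + P(6) = 0.
Substituting the known values and solving for P(5):
  -3·P(5) = -267
  P(5) = 89.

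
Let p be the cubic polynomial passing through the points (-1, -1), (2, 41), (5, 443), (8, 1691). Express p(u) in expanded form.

p(u) = 3u^3 + 2u^2 + 3u + 3

Write p(u) = au^3 + bu^2 + cu + d. Substituting each data point gives a linear system:
  -a + b - c + d = -1
  8a + 4b + 2c + d = 41
  125a + 25b + 5c + d = 443
  512a + 64b + 8c + d = 1691
Solving the system yields a = 3, b = 2, c = 3, d = 3.
So p(u) = 3u^3 + 2u^2 + 3u + 3.
Check: p(-1) = -1. ✓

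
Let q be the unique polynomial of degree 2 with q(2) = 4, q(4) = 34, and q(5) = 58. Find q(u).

q(u) = 3u^2 - 3u - 2

Write q(u) = au^2 + bu + c. Substituting each data point gives a linear system:
  4a + 2b + c = 4
  16a + 4b + c = 34
  25a + 5b + c = 58
Solving the system yields a = 3, b = -3, c = -2.
So q(u) = 3u² - 3u - 2.
Check: q(4) = 34. ✓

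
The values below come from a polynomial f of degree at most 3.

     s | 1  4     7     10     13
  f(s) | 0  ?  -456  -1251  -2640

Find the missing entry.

-93

On equispaced nodes a degree-3 polynomial has vanishing fourth forward difference, so
  f(1) - 4·f(4) + 6·f(7) - 4·f(10) + f(13) = 0.
Substituting the known values and solving for f(4):
  -4·f(4) = 372
  f(4) = -93.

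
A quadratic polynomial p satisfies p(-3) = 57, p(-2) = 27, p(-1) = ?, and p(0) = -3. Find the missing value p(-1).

7

On equispaced nodes a degree-2 polynomial has vanishing third forward difference, so
  - p(-3) + 3·p(-2) - 3·p(-1) + p(0) = 0.
Substituting the known values and solving for p(-1):
  -3·p(-1) = -21
  p(-1) = 7.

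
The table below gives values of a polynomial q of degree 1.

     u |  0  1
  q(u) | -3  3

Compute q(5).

Write q(u) = au + b. Substituting each data point gives a linear system:
  b = -3
  a + b = 3
Solving the system yields a = 6, b = -3.
So q(u) = 6u - 3.
Then q(5) = 27.

27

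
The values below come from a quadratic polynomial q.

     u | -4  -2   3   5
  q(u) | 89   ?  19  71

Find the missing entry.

The 3 known points determine the degree-2 polynomial uniquely.
Write q(u) = au^2 + bu + c. Substituting each data point gives a linear system:
  16a - 4b + c = 89
  9a + 3b + c = 19
  25a + 5b + c = 71
Solving the system yields a = 4, b = -6, c = 1.
So q(u) = 4u² - 6u + 1.
Then q(-2) = 29.

29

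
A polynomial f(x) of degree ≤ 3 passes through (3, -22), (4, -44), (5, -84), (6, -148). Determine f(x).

f(x) = -x^3 + 3x^2 - 6x - 4

Write f(x) = ax^3 + bx^2 + cx + d. Substituting each data point gives a linear system:
  27a + 9b + 3c + d = -22
  64a + 16b + 4c + d = -44
  125a + 25b + 5c + d = -84
  216a + 36b + 6c + d = -148
Solving the system yields a = -1, b = 3, c = -6, d = -4.
So f(x) = -x^3 + 3x^2 - 6x - 4.
Check: f(6) = -148. ✓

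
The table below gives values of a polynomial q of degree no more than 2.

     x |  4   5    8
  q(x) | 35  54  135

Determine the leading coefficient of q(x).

Write q(x) = ax^2 + bx + c. Substituting each data point gives a linear system:
  16a + 4b + c = 35
  25a + 5b + c = 54
  64a + 8b + c = 135
Solving the system yields a = 2, b = 1, c = -1.
So q(x) = 2x^2 + x - 1.
The leading coefficient is 2.

2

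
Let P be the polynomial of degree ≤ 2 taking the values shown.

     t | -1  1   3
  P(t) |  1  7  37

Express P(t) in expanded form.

Using the Lagrange interpolation formula with nodes -1, 1, 3:
  L_0(t) = (t - 1)(t - 3) / 8
  L_1(t) = (t + 1)(t - 3) / -4
  L_2(t) = (t + 1)(t - 1) / 8
Then P(t) = 1·L_0(t) + 7·L_1(t) + 37·L_2(t).
Expanding and collecting terms gives P(t) = 3t^2 + 3t + 1.
Check: P(1) = 7. ✓

P(t) = 3t^2 + 3t + 1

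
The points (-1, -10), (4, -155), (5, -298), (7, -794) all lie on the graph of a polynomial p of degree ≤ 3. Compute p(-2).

-11

Using the Lagrange interpolation formula with nodes -1, 4, 5, 7:
  L_0(x) = (x - 4)(x - 5)(x - 7) / -240
  L_1(x) = (x + 1)(x - 5)(x - 7) / 15
  L_2(x) = (x + 1)(x - 4)(x - 7) / -12
  L_3(x) = (x + 1)(x - 4)(x - 5) / 48
Then p(x) = -10·L_0(x) - 155·L_1(x) - 298·L_2(x) - 794·L_3(x).
Expanding and collecting terms gives p(x) = -2x^3 - 3x^2 + 6x - 3.
Evaluating at x = -2: p(-2) = -11.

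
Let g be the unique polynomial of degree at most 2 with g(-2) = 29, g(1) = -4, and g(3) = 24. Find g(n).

g(n) = 5n^2 - 6n - 3

Write g(n) = an^2 + bn + c. Substituting each data point gives a linear system:
  4a - 2b + c = 29
  a + b + c = -4
  9a + 3b + c = 24
Solving the system yields a = 5, b = -6, c = -3.
So g(n) = 5n^2 - 6n - 3.
Check: g(1) = -4. ✓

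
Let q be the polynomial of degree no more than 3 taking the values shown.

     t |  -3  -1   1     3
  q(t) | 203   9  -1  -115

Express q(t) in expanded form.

Using the Lagrange interpolation formula with nodes -3, -1, 1, 3:
  L_0(t) = (t + 1)(t - 1)(t - 3) / -48
  L_1(t) = (t + 3)(t - 1)(t - 3) / 16
  L_2(t) = (t + 3)(t + 1)(t - 3) / -16
  L_3(t) = (t + 3)(t + 1)(t - 1) / 48
Then q(t) = 203·L_0(t) + 9·L_1(t) - 1·L_2(t) - 115·L_3(t).
Expanding and collecting terms gives q(t) = -6t³ + 5t² + t - 1.
Check: q(3) = -115. ✓

q(t) = -6t^3 + 5t^2 + t - 1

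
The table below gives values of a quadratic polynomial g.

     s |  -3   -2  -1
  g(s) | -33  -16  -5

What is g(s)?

g(s) = -3s^2 + 2s

Using the Lagrange interpolation formula with nodes -3, -2, -1:
  L_0(s) = (s + 2)(s + 1) / 2
  L_1(s) = (s + 3)(s + 1) / -1
  L_2(s) = (s + 3)(s + 2) / 2
Then g(s) = -33·L_0(s) - 16·L_1(s) - 5·L_2(s).
Expanding and collecting terms gives g(s) = -3s^2 + 2s.
Check: g(-3) = -33. ✓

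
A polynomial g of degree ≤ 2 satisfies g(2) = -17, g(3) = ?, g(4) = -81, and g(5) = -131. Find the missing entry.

-43

The 3 known points determine the degree-2 polynomial uniquely.
Write g(t) = at^2 + bt + c. Substituting each data point gives a linear system:
  4a + 2b + c = -17
  16a + 4b + c = -81
  25a + 5b + c = -131
Solving the system yields a = -6, b = 4, c = -1.
So g(t) = -6t² + 4t - 1.
Then g(3) = -43.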